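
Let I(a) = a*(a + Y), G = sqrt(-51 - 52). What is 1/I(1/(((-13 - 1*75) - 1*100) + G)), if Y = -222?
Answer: 1479451233/1747053421 - 7869610*I*sqrt(103)/1747053421 ≈ 0.84683 - 0.045716*I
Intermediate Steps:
G = I*sqrt(103) (G = sqrt(-103) = I*sqrt(103) ≈ 10.149*I)
I(a) = a*(-222 + a) (I(a) = a*(a - 222) = a*(-222 + a))
1/I(1/(((-13 - 1*75) - 1*100) + G)) = 1/((-222 + 1/(((-13 - 1*75) - 1*100) + I*sqrt(103)))/(((-13 - 1*75) - 1*100) + I*sqrt(103))) = 1/((-222 + 1/(((-13 - 75) - 100) + I*sqrt(103)))/(((-13 - 75) - 100) + I*sqrt(103))) = 1/((-222 + 1/((-88 - 100) + I*sqrt(103)))/((-88 - 100) + I*sqrt(103))) = 1/((-222 + 1/(-188 + I*sqrt(103)))/(-188 + I*sqrt(103))) = (-188 + I*sqrt(103))/(-222 + 1/(-188 + I*sqrt(103)))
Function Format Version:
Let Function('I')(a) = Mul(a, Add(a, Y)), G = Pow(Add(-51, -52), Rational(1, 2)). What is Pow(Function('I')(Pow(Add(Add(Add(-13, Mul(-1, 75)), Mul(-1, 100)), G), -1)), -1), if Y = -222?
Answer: Add(Rational(1479451233, 1747053421), Mul(Rational(-7869610, 1747053421), I, Pow(103, Rational(1, 2)))) ≈ Add(0.84683, Mul(-0.045716, I))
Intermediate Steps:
G = Mul(I, Pow(103, Rational(1, 2))) (G = Pow(-103, Rational(1, 2)) = Mul(I, Pow(103, Rational(1, 2))) ≈ Mul(10.149, I))
Function('I')(a) = Mul(a, Add(-222, a)) (Function('I')(a) = Mul(a, Add(a, -222)) = Mul(a, Add(-222, a)))
Pow(Function('I')(Pow(Add(Add(Add(-13, Mul(-1, 75)), Mul(-1, 100)), G), -1)), -1) = Pow(Mul(Pow(Add(Add(Add(-13, Mul(-1, 75)), Mul(-1, 100)), Mul(I, Pow(103, Rational(1, 2)))), -1), Add(-222, Pow(Add(Add(Add(-13, Mul(-1, 75)), Mul(-1, 100)), Mul(I, Pow(103, Rational(1, 2)))), -1))), -1) = Pow(Mul(Pow(Add(Add(Add(-13, -75), -100), Mul(I, Pow(103, Rational(1, 2)))), -1), Add(-222, Pow(Add(Add(Add(-13, -75), -100), Mul(I, Pow(103, Rational(1, 2)))), -1))), -1) = Pow(Mul(Pow(Add(Add(-88, -100), Mul(I, Pow(103, Rational(1, 2)))), -1), Add(-222, Pow(Add(Add(-88, -100), Mul(I, Pow(103, Rational(1, 2)))), -1))), -1) = Pow(Mul(Pow(Add(-188, Mul(I, Pow(103, Rational(1, 2)))), -1), Add(-222, Pow(Add(-188, Mul(I, Pow(103, Rational(1, 2)))), -1))), -1) = Mul(Pow(Add(-222, Pow(Add(-188, Mul(I, Pow(103, Rational(1, 2)))), -1)), -1), Add(-188, Mul(I, Pow(103, Rational(1, 2)))))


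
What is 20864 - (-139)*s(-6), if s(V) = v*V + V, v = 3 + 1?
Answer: 16694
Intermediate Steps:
v = 4
s(V) = 5*V (s(V) = 4*V + V = 5*V)
20864 - (-139)*s(-6) = 20864 - (-139)*5*(-6) = 20864 - (-139)*(-30) = 20864 - 1*4170 = 20864 - 4170 = 16694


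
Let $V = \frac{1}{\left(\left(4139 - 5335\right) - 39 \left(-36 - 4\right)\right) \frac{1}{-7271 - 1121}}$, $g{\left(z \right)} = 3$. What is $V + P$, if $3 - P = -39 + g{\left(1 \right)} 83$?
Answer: $- \frac{20935}{91} \approx -230.05$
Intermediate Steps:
$P = -207$ ($P = 3 - \left(-39 + 3 \cdot 83\right) = 3 - \left(-39 + 249\right) = 3 - 210 = -207$)
$V = - \frac{2098}{91}$ ($V = \frac{1}{\left(\left(4139 - 5335\right) - -1560\right) \frac{1}{-8392}} = \frac{1}{\left(-1196 + 1560\right) \left(- \frac{1}{8392}\right)} = \frac{1}{364 \left(- \frac{1}{8392}\right)} = \frac{1}{- \frac{91}{2098}} = - \frac{2098}{91} \approx -23.055$)
$V + P = - \frac{2098}{91} - 207 = - \frac{20935}{91}$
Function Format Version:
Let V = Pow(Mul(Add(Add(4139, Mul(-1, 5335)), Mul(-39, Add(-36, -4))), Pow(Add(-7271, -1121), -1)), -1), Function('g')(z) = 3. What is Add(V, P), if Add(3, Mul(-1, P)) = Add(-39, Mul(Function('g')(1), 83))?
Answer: Rational(-20935, 91) ≈ -230.05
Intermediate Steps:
P = -207 (P = Add(3, Mul(-1, Add(-39, Mul(3, 83)))) = Add(3, Mul(-1, Add(-39, 249))) = Add(3, Mul(-1, 210)) = Add(3, -210) = -207)
V = Rational(-2098, 91) (V = Pow(Mul(Add(Add(4139, -5335), Mul(-39, -40)), Pow(-8392, -1)), -1) = Pow(Mul(Add(-1196, 1560), Rational(-1, 8392)), -1) = Pow(Mul(364, Rational(-1, 8392)), -1) = Pow(Rational(-91, 2098), -1) = Rational(-2098, 91) ≈ -23.055)
Add(V, P) = Add(Rational(-2098, 91), -207) = Rational(-20935, 91)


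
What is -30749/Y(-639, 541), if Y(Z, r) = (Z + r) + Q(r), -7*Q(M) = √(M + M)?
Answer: 73828349/234757 - 215243*√1082/469514 ≈ 299.41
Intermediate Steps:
Q(M) = -√2*√M/7 (Q(M) = -√(M + M)/7 = -√2*√M/7)
Y(Z, r) = Z + r - √2*√r/7 (Y(Z, r) = (Z + r) - √2*√r/7 = Z + r - √2*√r/7)
-30749/Y(-639, 541) = -30749/(-639 + 541 - √2*√541/7) = -30749/(-639 + 541 - √1082/7) = -30749/(-98 - √1082/7)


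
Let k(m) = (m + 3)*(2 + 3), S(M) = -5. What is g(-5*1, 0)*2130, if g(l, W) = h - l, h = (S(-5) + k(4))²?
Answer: 1927650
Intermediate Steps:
k(m) = 15 + 5*m (k(m) = (3 + m)*5 = 15 + 5*m)
h = 900 (h = (-5 + (15 + 5*4))² = (-5 + (15 + 20))² = (-5 + 35)² = 30² = 900)
g(l, W) = 900 - l
g(-5*1, 0)*2130 = (900 - (-5))*2130 = (900 - 1*(-5))*2130 = (900 + 5)*2130 = 905*2130 = 1927650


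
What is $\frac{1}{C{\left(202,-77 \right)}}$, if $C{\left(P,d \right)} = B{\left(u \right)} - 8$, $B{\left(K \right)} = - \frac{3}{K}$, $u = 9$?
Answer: $- \frac{3}{25} \approx -0.12$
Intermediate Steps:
$C{\left(P,d \right)} = - \frac{25}{3}$ ($C{\left(P,d \right)} = - \frac{3}{9} - 8 = \left(-3\right) \frac{1}{9} - 8 = - \frac{1}{3} - 8 = - \frac{25}{3}$)
$\frac{1}{C{\left(202,-77 \right)}} = \frac{1}{- \frac{25}{3}} = - \frac{3}{25}$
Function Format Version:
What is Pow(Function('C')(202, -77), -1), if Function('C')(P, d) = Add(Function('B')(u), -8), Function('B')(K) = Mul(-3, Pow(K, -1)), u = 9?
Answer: Rational(-3, 25) ≈ -0.12000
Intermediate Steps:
Function('C')(P, d) = Rational(-25, 3) (Function('C')(P, d) = Add(Mul(-3, Pow(9, -1)), -8) = Add(Mul(-3, Rational(1, 9)), -8) = Add(Rational(-1, 3), -8) = Rational(-25, 3))
Pow(Function('C')(202, -77), -1) = Pow(Rational(-25, 3), -1) = Rational(-3, 25)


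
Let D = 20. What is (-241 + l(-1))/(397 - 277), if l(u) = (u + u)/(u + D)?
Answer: -1527/760 ≈ -2.0092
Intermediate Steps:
l(u) = 2*u/(20 + u) (l(u) = (u + u)/(u + 20) = (2*u)/(20 + u) = 2*u/(20 + u))
(-241 + l(-1))/(397 - 277) = (-241 + 2*(-1)/(20 - 1))/(397 - 277) = (-241 + 2*(-1)/19)/120 = (-241 + 2*(-1)*(1/19))*(1/120) = (-241 - 2/19)*(1/120) = -4581/19*1/120 = -1527/760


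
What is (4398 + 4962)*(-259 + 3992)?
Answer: 34940880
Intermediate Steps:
(4398 + 4962)*(-259 + 3992) = 9360*3733 = 34940880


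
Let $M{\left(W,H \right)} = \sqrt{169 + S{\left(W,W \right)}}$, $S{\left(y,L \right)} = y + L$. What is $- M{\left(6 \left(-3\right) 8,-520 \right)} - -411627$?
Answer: $411627 - i \sqrt{119} \approx 4.1163 \cdot 10^{5} - 10.909 i$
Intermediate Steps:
$S{\left(y,L \right)} = L + y$
$M{\left(W,H \right)} = \sqrt{169 + 2 W}$ ($M{\left(W,H \right)} = \sqrt{169 + \left(W + W\right)} = \sqrt{169 + 2 W}$)
$- M{\left(6 \left(-3\right) 8,-520 \right)} - -411627 = - \sqrt{169 + 2 \cdot 6 \left(-3\right) 8} - -411627 = - \sqrt{169 + 2 \left(\left(-18\right) 8\right)} + 411627 = - \sqrt{169 + 2 \left(-144\right)} + 411627 = - \sqrt{169 - 288} + 411627 = - \sqrt{-119} + 411627 = - i \sqrt{119} + 411627 = 411627 - i \sqrt{119}$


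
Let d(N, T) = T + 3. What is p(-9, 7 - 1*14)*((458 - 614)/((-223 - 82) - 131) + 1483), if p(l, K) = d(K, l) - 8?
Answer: -2263604/109 ≈ -20767.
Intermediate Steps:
d(N, T) = 3 + T
p(l, K) = -5 + l (p(l, K) = (3 + l) - 8 = -5 + l)
p(-9, 7 - 1*14)*((458 - 614)/((-223 - 82) - 131) + 1483) = (-5 - 9)*((458 - 614)/((-223 - 82) - 131) + 1483) = -14*(-156/(-305 - 131) + 1483) = -14*(-156/(-436) + 1483) = -14*(-156*(-1/436) + 1483) = -14*(39/109 + 1483) = -14*161686/109 = -2263604/109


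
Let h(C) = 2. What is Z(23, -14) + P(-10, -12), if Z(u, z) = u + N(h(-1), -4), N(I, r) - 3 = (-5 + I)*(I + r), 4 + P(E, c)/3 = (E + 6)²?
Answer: 68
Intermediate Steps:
P(E, c) = -12 + 3*(6 + E)² (P(E, c) = -12 + 3*(E + 6)² = -12 + 3*(6 + E)²)
N(I, r) = 3 + (-5 + I)*(I + r)
Z(u, z) = 9 + u (Z(u, z) = u + (3 + 2² - 5*2 - 5*(-4) + 2*(-4)) = u + (3 + 4 - 10 + 20 - 8) = u + 9 = 9 + u)
Z(23, -14) + P(-10, -12) = (9 + 23) + (-12 + 3*(6 - 10)²) = 32 + (-12 + 3*(-4)²) = 32 + (-12 + 3*16) = 32 + (-12 + 48) = 32 + 36 = 68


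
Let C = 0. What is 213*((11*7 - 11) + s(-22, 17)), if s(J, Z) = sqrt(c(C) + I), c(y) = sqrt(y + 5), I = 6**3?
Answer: 14058 + 213*sqrt(216 + sqrt(5)) ≈ 17205.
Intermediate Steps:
I = 216
c(y) = sqrt(5 + y)
s(J, Z) = sqrt(216 + sqrt(5)) (s(J, Z) = sqrt(sqrt(5 + 0) + 216) = sqrt(sqrt(5) + 216) = sqrt(216 + sqrt(5)))
213*((11*7 - 11) + s(-22, 17)) = 213*((11*7 - 11) + sqrt(216 + sqrt(5))) = 213*((77 - 11) + sqrt(216 + sqrt(5))) = 213*(66 + sqrt(216 + sqrt(5))) = 14058 + 213*sqrt(216 + sqrt(5))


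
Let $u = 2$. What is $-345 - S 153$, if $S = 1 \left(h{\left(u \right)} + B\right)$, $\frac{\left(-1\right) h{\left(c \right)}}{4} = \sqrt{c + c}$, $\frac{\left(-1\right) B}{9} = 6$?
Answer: $9141$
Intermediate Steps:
$B = -54$ ($B = \left(-9\right) 6 = -54$)
$h{\left(c \right)} = - 4 \sqrt{2} \sqrt{c}$ ($h{\left(c \right)} = - 4 \sqrt{c + c} = - 4 \sqrt{2 c} = - 4 \sqrt{2} \sqrt{c}$)
$S = -62$ ($S = 1 \left(- 4 \sqrt{2} \sqrt{2} - 54\right) = 1 \left(-8 - 54\right) = 1 \left(-62\right) = -62$)
$-345 - S 153 = -345 - \left(-62\right) 153 = -345 - -9486 = -345 + 9486 = 9141$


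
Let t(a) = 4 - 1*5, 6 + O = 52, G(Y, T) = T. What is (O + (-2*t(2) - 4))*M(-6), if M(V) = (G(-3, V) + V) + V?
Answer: -792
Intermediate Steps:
O = 46 (O = -6 + 52 = 46)
M(V) = 3*V (M(V) = (V + V) + V = 2*V + V = 3*V)
t(a) = -1 (t(a) = 4 - 5 = -1)
(O + (-2*t(2) - 4))*M(-6) = (46 + (-2*(-1) - 4))*(3*(-6)) = (46 + (2 - 4))*(-18) = (46 - 2)*(-18) = 44*(-18) = -792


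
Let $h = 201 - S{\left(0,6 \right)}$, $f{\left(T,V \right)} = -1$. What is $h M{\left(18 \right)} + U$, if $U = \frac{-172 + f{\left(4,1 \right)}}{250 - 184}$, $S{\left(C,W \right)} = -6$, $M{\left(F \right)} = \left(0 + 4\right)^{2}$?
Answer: $\frac{218419}{66} \approx 3309.4$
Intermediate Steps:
$M{\left(F \right)} = 16$ ($M{\left(F \right)} = 4^{2} = 16$)
$U = - \frac{173}{66}$ ($U = \frac{-172 - 1}{250 - 184} = - \frac{173}{66} \approx -2.6212$)
$h = 207$ ($h = 201 - -6 = 201 + 6 = 207$)
$h M{\left(18 \right)} + U = 207 \cdot 16 - \frac{173}{66} = 3312 - \frac{173}{66} = \frac{218419}{66}$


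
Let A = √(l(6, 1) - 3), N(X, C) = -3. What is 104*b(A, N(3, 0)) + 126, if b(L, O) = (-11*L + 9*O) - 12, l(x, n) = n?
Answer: -3930 - 1144*I*√2 ≈ -3930.0 - 1617.9*I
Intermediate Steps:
A = I*√2 (A = √(1 - 3) = √(-2) = I*√2 ≈ 1.4142*I)
b(L, O) = -12 - 11*L + 9*O
104*b(A, N(3, 0)) + 126 = 104*(-12 - 11*I*√2 + 9*(-3)) + 126 = 104*(-12 - 11*I*√2 - 27) + 126 = 104*(-39 - 11*I*√2) + 126 = (-4056 - 1144*I*√2) + 126 = -3930 - 1144*I*√2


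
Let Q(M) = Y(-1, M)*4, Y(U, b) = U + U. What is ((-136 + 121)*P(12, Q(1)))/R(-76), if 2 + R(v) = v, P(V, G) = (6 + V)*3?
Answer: 135/13 ≈ 10.385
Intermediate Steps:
Y(U, b) = 2*U
Q(M) = -8 (Q(M) = (2*(-1))*4 = -2*4 = -8)
P(V, G) = 18 + 3*V
R(v) = -2 + v
((-136 + 121)*P(12, Q(1)))/R(-76) = ((-136 + 121)*(18 + 3*12))/(-2 - 76) = -15*(18 + 36)/(-78) = -15*54*(-1/78) = -810*(-1/78) = 135/13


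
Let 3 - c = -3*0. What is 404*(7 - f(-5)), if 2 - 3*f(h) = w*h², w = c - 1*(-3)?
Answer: 68276/3 ≈ 22759.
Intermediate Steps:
c = 3 (c = 3 - (-3)*0 = 3 - 1*0 = 3 + 0 = 3)
w = 6 (w = 3 - 1*(-3) = 3 + 3 = 6)
f(h) = ⅔ - 2*h²
404*(7 - f(-5)) = 404*(7 - (⅔ - 2*(-5)²)) = 404*(7 - (⅔ - 2*25)) = 404*(7 - (⅔ - 50)) = 404*(7 - 1*(-148/3)) = 404*(7 + 148/3) = 404*(169/3) = 68276/3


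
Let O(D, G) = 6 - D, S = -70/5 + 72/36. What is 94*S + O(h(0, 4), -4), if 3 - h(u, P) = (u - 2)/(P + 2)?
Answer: -3376/3 ≈ -1125.3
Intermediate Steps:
h(u, P) = 3 - (-2 + u)/(2 + P) (h(u, P) = 3 - (u - 2)/(P + 2) = 3 - (-2 + u)/(2 + P))
S = -12 (S = -70*⅕ + 72*(1/36) = -14 + 2 = -12)
94*S + O(h(0, 4), -4) = 94*(-12) + (6 - (8 - 1*0 + 3*4)/(2 + 4)) = -1128 + (6 - (8 + 0 + 12)/6) = -1128 + (6 - 20/6) = -1128 + (6 - 1*10/3) = -1128 + (6 - 10/3) = -1128 + 8/3 = -3376/3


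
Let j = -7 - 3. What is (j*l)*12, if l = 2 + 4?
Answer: -720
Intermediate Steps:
l = 6
j = -10
(j*l)*12 = -10*6*12 = -60*12 = -720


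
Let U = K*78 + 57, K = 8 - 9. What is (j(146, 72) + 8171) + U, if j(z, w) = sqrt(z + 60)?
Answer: 8150 + sqrt(206) ≈ 8164.4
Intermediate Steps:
K = -1
j(z, w) = sqrt(60 + z)
U = -21 (U = -1*78 + 57 = -78 + 57 = -21)
(j(146, 72) + 8171) + U = (sqrt(60 + 146) + 8171) - 21 = (sqrt(206) + 8171) - 21 = (8171 + sqrt(206)) - 21 = 8150 + sqrt(206)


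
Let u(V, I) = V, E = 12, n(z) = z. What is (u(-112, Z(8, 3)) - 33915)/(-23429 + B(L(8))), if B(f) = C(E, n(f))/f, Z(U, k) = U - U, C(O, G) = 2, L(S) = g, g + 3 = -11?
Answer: 238189/164004 ≈ 1.4523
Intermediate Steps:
g = -14 (g = -3 - 11 = -14)
L(S) = -14
Z(U, k) = 0
B(f) = 2/f
(u(-112, Z(8, 3)) - 33915)/(-23429 + B(L(8))) = (-112 - 33915)/(-23429 + 2/(-14)) = -34027/(-23429 + 2*(-1/14)) = -34027/(-23429 - ⅐) = -34027/(-164004/7) = -34027*(-7/164004) = 238189/164004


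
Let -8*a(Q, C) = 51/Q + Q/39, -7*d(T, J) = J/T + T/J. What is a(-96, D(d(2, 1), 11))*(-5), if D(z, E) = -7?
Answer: -6225/3328 ≈ -1.8705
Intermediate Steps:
d(T, J) = -J/(7*T) - T/(7*J) (d(T, J) = -(J/T + T/J)/7 = -J/(7*T) - T/(7*J))
a(Q, C) = -51/(8*Q) - Q/312 (a(Q, C) = -(51/Q + Q/39)/8 = -51/(8*Q) - Q/312)
a(-96, D(d(2, 1), 11))*(-5) = ((1/312)*(-1989 - 1*(-96)²)/(-96))*(-5) = ((1/312)*(-1/96)*(-1989 - 1*9216))*(-5) = ((1/312)*(-1/96)*(-1989 - 9216))*(-5) = ((1/312)*(-1/96)*(-11205))*(-5) = (1245/3328)*(-5) = -6225/3328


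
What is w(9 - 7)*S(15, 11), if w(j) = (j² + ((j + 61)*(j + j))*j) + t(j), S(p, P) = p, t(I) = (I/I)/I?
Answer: 15255/2 ≈ 7627.5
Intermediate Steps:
t(I) = 1/I
w(j) = 1/j + j² + 2*j²*(61 + j) (w(j) = (j² + ((j + 61)*(j + j))*j) + 1/j = (j² + ((61 + j)*(2*j))*j) + 1/j = (j² + (2*j*(61 + j))*j) + 1/j = (j² + 2*j²*(61 + j)) + 1/j = 1/j + j² + 2*j²*(61 + j))
w(9 - 7)*S(15, 11) = ((1 + (9 - 7)³*(123 + 2*(9 - 7)))/(9 - 7))*15 = ((1 + 2³*(123 + 2*2))/2)*15 = ((1 + 8*(123 + 4))/2)*15 = ((1 + 8*127)/2)*15 = ((1 + 1016)/2)*15 = ((½)*1017)*15 = (1017/2)*15 = 15255/2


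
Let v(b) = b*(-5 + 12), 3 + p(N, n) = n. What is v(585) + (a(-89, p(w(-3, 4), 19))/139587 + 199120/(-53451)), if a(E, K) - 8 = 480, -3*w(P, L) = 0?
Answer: 10175097206221/2487021579 ≈ 4091.3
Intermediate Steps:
w(P, L) = 0 (w(P, L) = -⅓*0 = 0)
p(N, n) = -3 + n
a(E, K) = 488 (a(E, K) = 8 + 480 = 488)
v(b) = 7*b (v(b) = b*7 = 7*b)
v(585) + (a(-89, p(w(-3, 4), 19))/139587 + 199120/(-53451)) = 7*585 + (488/139587 + 199120/(-53451)) = 4095 + (488*(1/139587) + 199120*(-1/53451)) = 4095 + (488/139587 - 199120/53451) = 4095 - 9256159784/2487021579 = 10175097206221/2487021579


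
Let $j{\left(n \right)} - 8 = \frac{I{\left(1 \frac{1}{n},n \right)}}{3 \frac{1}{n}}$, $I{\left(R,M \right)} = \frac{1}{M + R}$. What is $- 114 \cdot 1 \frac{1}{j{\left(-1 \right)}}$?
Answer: $- \frac{684}{49} \approx -13.959$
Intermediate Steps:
$j{\left(n \right)} = 8 + \frac{n}{3 \left(n + \frac{1}{n}\right)}$ ($j{\left(n \right)} = 8 + \frac{1}{\left(n + 1 \frac{1}{n}\right) \frac{3}{n}} = 8 + \frac{\frac{1}{3} n}{n + \frac{1}{n}} = 8 + \frac{n}{3 \left(n + \frac{1}{n}\right)}$)
$- 114 \cdot 1 \frac{1}{j{\left(-1 \right)}} = - 114 \cdot 1 \frac{1}{\frac{1}{3} \frac{1}{1 + \left(-1\right)^{2}} \left(24 + 25 \left(-1\right)^{2}\right)} = - 114 \cdot 1 \frac{1}{\frac{1}{3} \frac{1}{1 + 1} \left(24 + 25 \cdot 1\right)} = - 114 \cdot 1 \frac{1}{\frac{1}{3} \cdot \frac{1}{2} \left(24 + 25\right)} = - 114 \cdot 1 \frac{1}{\frac{1}{3} \cdot \frac{1}{2} \cdot 49} = - 114 \cdot 1 \frac{1}{\frac{49}{6}} = - 114 \cdot 1 \cdot \frac{6}{49} = \left(-114\right) \frac{6}{49} = - \frac{684}{49}$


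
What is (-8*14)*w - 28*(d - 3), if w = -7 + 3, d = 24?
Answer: -140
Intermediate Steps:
w = -4
(-8*14)*w - 28*(d - 3) = -8*14*(-4) - 28*(24 - 3) = -112*(-4) - 28*21 = 448 - 588 = -140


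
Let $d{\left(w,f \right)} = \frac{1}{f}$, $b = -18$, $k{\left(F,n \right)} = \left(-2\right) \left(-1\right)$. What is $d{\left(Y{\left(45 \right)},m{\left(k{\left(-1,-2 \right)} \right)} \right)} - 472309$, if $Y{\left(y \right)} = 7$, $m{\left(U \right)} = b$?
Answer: $- \frac{8501563}{18} \approx -4.7231 \cdot 10^{5}$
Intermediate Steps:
$k{\left(F,n \right)} = 2$
$m{\left(U \right)} = -18$
$d{\left(Y{\left(45 \right)},m{\left(k{\left(-1,-2 \right)} \right)} \right)} - 472309 = \frac{1}{-18} - 472309 = - \frac{1}{18} - 472309 = - \frac{8501563}{18}$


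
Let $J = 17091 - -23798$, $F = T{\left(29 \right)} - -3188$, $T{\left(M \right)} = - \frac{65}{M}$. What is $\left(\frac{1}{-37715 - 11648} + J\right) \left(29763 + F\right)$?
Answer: $\frac{1928612998734884}{1431527} \approx 1.3472 \cdot 10^{9}$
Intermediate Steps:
$F = \frac{92387}{29}$ ($F = - \frac{65}{29} - -3188 = \left(-65\right) \frac{1}{29} + 3188 = - \frac{65}{29} + 3188 = \frac{92387}{29} \approx 3185.8$)
$J = 40889$ ($J = 17091 + 23798 = 40889$)
$\left(\frac{1}{-37715 - 11648} + J\right) \left(29763 + F\right) = \left(\frac{1}{-37715 - 11648} + 40889\right) \left(29763 + \frac{92387}{29}\right) = \left(\frac{1}{-49363} + 40889\right) \frac{955514}{29} = \left(- \frac{1}{49363} + 40889\right) \frac{955514}{29} = \frac{2018403706}{49363} \cdot \frac{955514}{29} = \frac{1928612998734884}{1431527}$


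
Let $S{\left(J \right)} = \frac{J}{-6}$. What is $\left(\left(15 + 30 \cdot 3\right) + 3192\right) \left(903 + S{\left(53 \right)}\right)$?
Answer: $\frac{5896135}{2} \approx 2.9481 \cdot 10^{6}$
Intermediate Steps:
$S{\left(J \right)} = - \frac{J}{6}$ ($S{\left(J \right)} = J \left(- \frac{1}{6}\right) = - \frac{J}{6}$)
$\left(\left(15 + 30 \cdot 3\right) + 3192\right) \left(903 + S{\left(53 \right)}\right) = \left(\left(15 + 30 \cdot 3\right) + 3192\right) \left(903 - \frac{53}{6}\right) = \left(\left(15 + 90\right) + 3192\right) \left(903 - \frac{53}{6}\right) = \left(105 + 3192\right) \frac{5365}{6} = 3297 \cdot \frac{5365}{6} = \frac{5896135}{2}$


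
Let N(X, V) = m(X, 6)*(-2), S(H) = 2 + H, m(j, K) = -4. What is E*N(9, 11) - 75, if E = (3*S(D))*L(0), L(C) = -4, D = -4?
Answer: 117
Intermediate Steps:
N(X, V) = 8 (N(X, V) = -4*(-2) = 8)
E = 24 (E = (3*(2 - 4))*(-4) = (3*(-2))*(-4) = -6*(-4) = 24)
E*N(9, 11) - 75 = 24*8 - 75 = 192 - 75 = 117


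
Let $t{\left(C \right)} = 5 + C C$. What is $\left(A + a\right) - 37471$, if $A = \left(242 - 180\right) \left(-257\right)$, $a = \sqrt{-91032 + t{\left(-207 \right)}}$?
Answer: $-53405 + i \sqrt{48178} \approx -53405.0 + 219.49 i$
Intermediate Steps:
$t{\left(C \right)} = 5 + C^{2}$
$a = i \sqrt{48178}$ ($a = \sqrt{-91032 + \left(5 + \left(-207\right)^{2}\right)} = \sqrt{-91032 + \left(5 + 42849\right)} = \sqrt{-91032 + 42854} = \sqrt{-48178} = i \sqrt{48178} \approx 219.49 i$)
$A = -15934$ ($A = 62 \left(-257\right) = -15934$)
$\left(A + a\right) - 37471 = \left(-15934 + i \sqrt{48178}\right) - 37471 = -53405 + i \sqrt{48178}$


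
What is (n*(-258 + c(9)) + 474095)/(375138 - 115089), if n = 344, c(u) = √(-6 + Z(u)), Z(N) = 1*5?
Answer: 385343/260049 + 344*I/260049 ≈ 1.4818 + 0.0013228*I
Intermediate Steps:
Z(N) = 5
c(u) = I (c(u) = √(-6 + 5) = √(-1) = I)
(n*(-258 + c(9)) + 474095)/(375138 - 115089) = (344*(-258 + I) + 474095)/(375138 - 115089) = ((-88752 + 344*I) + 474095)/260049 = (385343 + 344*I)*(1/260049) = 385343/260049 + 344*I/260049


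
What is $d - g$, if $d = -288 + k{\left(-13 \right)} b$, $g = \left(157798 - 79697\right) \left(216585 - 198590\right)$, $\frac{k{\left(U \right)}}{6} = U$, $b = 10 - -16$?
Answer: $-1405429811$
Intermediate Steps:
$b = 26$ ($b = 10 + 16 = 26$)
$k{\left(U \right)} = 6 U$
$g = 1405427495$ ($g = 78101 \cdot 17995 = 1405427495$)
$d = -2316$ ($d = -288 + 6 \left(-13\right) 26 = -288 - 2028 = -2316$)
$d - g = -2316 - 1405427495 = -1405429811$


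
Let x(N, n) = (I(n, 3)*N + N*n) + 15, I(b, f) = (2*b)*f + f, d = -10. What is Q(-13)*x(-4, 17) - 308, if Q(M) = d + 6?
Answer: 1584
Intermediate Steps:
Q(M) = -4 (Q(M) = -10 + 6 = -4)
I(b, f) = f + 2*b*f (I(b, f) = 2*b*f + f = f + 2*b*f)
x(N, n) = 15 + N*n + N*(3 + 6*n) (x(N, n) = ((3*(1 + 2*n))*N + N*n) + 15 = ((3 + 6*n)*N + N*n) + 15 = (N*(3 + 6*n) + N*n) + 15 = (N*n + N*(3 + 6*n)) + 15 = 15 + N*n + N*(3 + 6*n))
Q(-13)*x(-4, 17) - 308 = -4*(15 + 3*(-4) + 7*(-4)*17) - 308 = -4*(15 - 12 - 476) - 308 = -4*(-473) - 308 = 1892 - 308 = 1584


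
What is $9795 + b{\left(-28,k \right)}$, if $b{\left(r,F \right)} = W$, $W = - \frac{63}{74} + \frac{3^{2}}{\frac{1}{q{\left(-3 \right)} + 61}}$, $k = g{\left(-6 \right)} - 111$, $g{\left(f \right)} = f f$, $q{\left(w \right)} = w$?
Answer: $\frac{763395}{74} \approx 10316.0$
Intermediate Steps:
$g{\left(f \right)} = f^{2}$
$k = -75$ ($k = \left(-6\right)^{2} - 111 = 36 - 111 = -75$)
$W = \frac{38565}{74}$ ($W = - \frac{63}{74} + \frac{3^{2}}{\frac{1}{-3 + 61}} = \left(-63\right) \frac{1}{74} + \frac{9}{\frac{1}{58}} = - \frac{63}{74} + 9 \frac{1}{\frac{1}{58}} = - \frac{63}{74} + 9 \cdot 58 = - \frac{63}{74} + 522 = \frac{38565}{74} \approx 521.15$)
$b{\left(r,F \right)} = \frac{38565}{74}$
$9795 + b{\left(-28,k \right)} = 9795 + \frac{38565}{74} = \frac{763395}{74}$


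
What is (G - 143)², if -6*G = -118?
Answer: 136900/9 ≈ 15211.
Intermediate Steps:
G = 59/3 (G = -⅙*(-118) = 59/3 ≈ 19.667)
(G - 143)² = (59/3 - 143)² = (-370/3)² = 136900/9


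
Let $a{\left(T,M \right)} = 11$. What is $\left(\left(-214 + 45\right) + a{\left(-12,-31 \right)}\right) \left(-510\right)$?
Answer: $80580$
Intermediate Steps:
$\left(\left(-214 + 45\right) + a{\left(-12,-31 \right)}\right) \left(-510\right) = \left(\left(-214 + 45\right) + 11\right) \left(-510\right) = \left(-169 + 11\right) \left(-510\right) = \left(-158\right) \left(-510\right) = 80580$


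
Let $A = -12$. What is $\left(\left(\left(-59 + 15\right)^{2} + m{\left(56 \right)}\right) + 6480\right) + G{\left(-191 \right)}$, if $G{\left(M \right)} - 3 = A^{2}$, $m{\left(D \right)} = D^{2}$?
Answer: $11699$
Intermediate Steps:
$G{\left(M \right)} = 147$ ($G{\left(M \right)} = 3 + \left(-12\right)^{2} = 3 + 144 = 147$)
$\left(\left(\left(-59 + 15\right)^{2} + m{\left(56 \right)}\right) + 6480\right) + G{\left(-191 \right)} = \left(\left(\left(-59 + 15\right)^{2} + 56^{2}\right) + 6480\right) + 147 = \left(\left(\left(-44\right)^{2} + 3136\right) + 6480\right) + 147 = \left(\left(1936 + 3136\right) + 6480\right) + 147 = \left(5072 + 6480\right) + 147 = 11552 + 147 = 11699$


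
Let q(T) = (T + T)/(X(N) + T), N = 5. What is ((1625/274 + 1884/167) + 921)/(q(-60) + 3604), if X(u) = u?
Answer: 472237799/1815128344 ≈ 0.26017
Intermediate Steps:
q(T) = 2*T/(5 + T) (q(T) = (T + T)/(5 + T) = (2*T)/(5 + T) = 2*T/(5 + T))
((1625/274 + 1884/167) + 921)/(q(-60) + 3604) = ((1625/274 + 1884/167) + 921)/(2*(-60)/(5 - 60) + 3604) = ((1625*(1/274) + 1884*(1/167)) + 921)/(2*(-60)/(-55) + 3604) = ((1625/274 + 1884/167) + 921)/(2*(-60)*(-1/55) + 3604) = (787591/45758 + 921)/(24/11 + 3604) = 42930709/(45758*(39668/11)) = (42930709/45758)*(11/39668) = 472237799/1815128344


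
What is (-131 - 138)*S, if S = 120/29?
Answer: -32280/29 ≈ -1113.1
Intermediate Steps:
S = 120/29 (S = 120*(1/29) = 120/29 ≈ 4.1379)
(-131 - 138)*S = (-131 - 138)*(120/29) = -269*120/29 = -32280/29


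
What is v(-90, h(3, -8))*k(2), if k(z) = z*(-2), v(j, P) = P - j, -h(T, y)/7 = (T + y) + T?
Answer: -416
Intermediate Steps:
h(T, y) = -14*T - 7*y (h(T, y) = -7*((T + y) + T) = -7*(y + 2*T) = -14*T - 7*y)
k(z) = -2*z
v(-90, h(3, -8))*k(2) = ((-14*3 - 7*(-8)) - 1*(-90))*(-2*2) = ((-42 + 56) + 90)*(-4) = (14 + 90)*(-4) = 104*(-4) = -416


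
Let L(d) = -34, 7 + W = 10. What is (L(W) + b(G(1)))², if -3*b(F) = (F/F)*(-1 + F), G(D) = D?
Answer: 1156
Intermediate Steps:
W = 3 (W = -7 + 10 = 3)
b(F) = ⅓ - F/3 (b(F) = -F/F*(-1 + F)/3 = -(-1 + F)/3 = ⅓ - F/3)
(L(W) + b(G(1)))² = (-34 + (⅓ - ⅓*1))² = (-34 + (⅓ - ⅓))² = (-34 + 0)² = (-34)² = 1156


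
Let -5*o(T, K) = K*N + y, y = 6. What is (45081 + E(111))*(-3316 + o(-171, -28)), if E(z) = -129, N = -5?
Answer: -751867152/5 ≈ -1.5037e+8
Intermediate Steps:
o(T, K) = -6/5 + K (o(T, K) = -(K*(-5) + 6)/5 = -(-5*K + 6)/5 = -(6 - 5*K)/5 = -6/5 + K)
(45081 + E(111))*(-3316 + o(-171, -28)) = (45081 - 129)*(-3316 + (-6/5 - 28)) = 44952*(-3316 - 146/5) = 44952*(-16726/5) = -751867152/5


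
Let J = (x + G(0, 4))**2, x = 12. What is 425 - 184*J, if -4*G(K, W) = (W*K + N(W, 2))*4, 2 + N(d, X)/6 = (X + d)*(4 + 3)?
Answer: -9564631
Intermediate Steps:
N(d, X) = -12 + 42*X + 42*d (N(d, X) = -12 + 6*((X + d)*(4 + 3)) = -12 + 6*((X + d)*7) = -12 + 6*(7*X + 7*d) = -12 + (42*X + 42*d) = -12 + 42*X + 42*d)
G(K, W) = -72 - 42*W - K*W (G(K, W) = -(W*K + (-12 + 42*2 + 42*W))*4/4 = -(K*W + (-12 + 84 + 42*W))*4/4 = -(K*W + (72 + 42*W))*4/4 = -(72 + 42*W + K*W)*4/4 = -(288 + 168*W + 4*K*W)/4 = -72 - 42*W - K*W)
J = 51984 (J = (12 + (-72 - 42*4 - 1*0*4))**2 = (12 + (-72 - 168 + 0))**2 = (12 - 240)**2 = (-228)**2 = 51984)
425 - 184*J = 425 - 184*51984 = 425 - 9565056 = -9564631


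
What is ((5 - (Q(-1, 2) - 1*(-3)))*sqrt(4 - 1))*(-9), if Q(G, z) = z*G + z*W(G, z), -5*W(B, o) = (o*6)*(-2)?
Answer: 252*sqrt(3)/5 ≈ 87.295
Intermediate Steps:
W(B, o) = 12*o/5 (W(B, o) = -o*6*(-2)/5 = -6*o*(-2)/5 = -(-12)*o/5 = 12*o/5)
Q(G, z) = 12*z**2/5 + G*z (Q(G, z) = z*G + z*(12*z/5) = G*z + 12*z**2/5 = 12*z**2/5 + G*z)
((5 - (Q(-1, 2) - 1*(-3)))*sqrt(4 - 1))*(-9) = ((5 - ((1/5)*2*(5*(-1) + 12*2) - 1*(-3)))*sqrt(4 - 1))*(-9) = ((5 - ((1/5)*2*(-5 + 24) + 3))*sqrt(3))*(-9) = ((5 - ((1/5)*2*19 + 3))*sqrt(3))*(-9) = ((5 - (38/5 + 3))*sqrt(3))*(-9) = ((5 - 1*53/5)*sqrt(3))*(-9) = ((5 - 53/5)*sqrt(3))*(-9) = -28*sqrt(3)/5*(-9) = 252*sqrt(3)/5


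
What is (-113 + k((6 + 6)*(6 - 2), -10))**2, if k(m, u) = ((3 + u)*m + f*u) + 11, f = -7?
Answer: 135424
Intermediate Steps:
k(m, u) = 11 - 7*u + m*(3 + u) (k(m, u) = ((3 + u)*m - 7*u) + 11 = (m*(3 + u) - 7*u) + 11 = (-7*u + m*(3 + u)) + 11 = 11 - 7*u + m*(3 + u))
(-113 + k((6 + 6)*(6 - 2), -10))**2 = (-113 + (11 - 7*(-10) + 3*((6 + 6)*(6 - 2)) + ((6 + 6)*(6 - 2))*(-10)))**2 = (-113 + (11 + 70 + 3*(12*4) + (12*4)*(-10)))**2 = (-113 + (11 + 70 + 3*48 + 48*(-10)))**2 = (-113 + (11 + 70 + 144 - 480))**2 = (-113 - 255)**2 = (-368)**2 = 135424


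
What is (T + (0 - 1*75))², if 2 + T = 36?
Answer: 1681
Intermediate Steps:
T = 34 (T = -2 + 36 = 34)
(T + (0 - 1*75))² = (34 + (0 - 1*75))² = (34 + (0 - 75))² = (34 - 75)² = (-41)² = 1681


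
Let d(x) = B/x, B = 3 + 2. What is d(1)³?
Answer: 125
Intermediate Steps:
B = 5
d(x) = 5/x
d(1)³ = (5/1)³ = (5*1)³ = 5³ = 125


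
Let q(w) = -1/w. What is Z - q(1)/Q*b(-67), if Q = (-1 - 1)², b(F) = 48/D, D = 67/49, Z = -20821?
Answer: -1394419/67 ≈ -20812.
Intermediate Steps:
D = 67/49 (D = 67*(1/49) = 67/49 ≈ 1.3673)
b(F) = 2352/67 (b(F) = 48/(67/49) = 48*(49/67) = 2352/67)
Q = 4 (Q = (-2)² = 4)
Z - q(1)/Q*b(-67) = -20821 - -1/1/4*2352/67 = -20821 - -1*1*(¼)*2352/67 = -20821 - (-1*¼)*2352/67 = -20821 - (-1)*2352/(4*67) = -20821 - 1*(-588/67) = -20821 + 588/67 = -1394419/67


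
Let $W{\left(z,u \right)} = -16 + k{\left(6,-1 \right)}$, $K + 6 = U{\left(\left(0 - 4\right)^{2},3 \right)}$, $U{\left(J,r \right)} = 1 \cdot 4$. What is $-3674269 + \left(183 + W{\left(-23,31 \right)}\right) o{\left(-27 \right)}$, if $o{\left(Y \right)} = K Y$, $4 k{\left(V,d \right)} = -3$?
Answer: $- \frac{7330583}{2} \approx -3.6653 \cdot 10^{6}$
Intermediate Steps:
$k{\left(V,d \right)} = - \frac{3}{4}$ ($k{\left(V,d \right)} = \frac{1}{4} \left(-3\right) = - \frac{3}{4}$)
$U{\left(J,r \right)} = 4$
$K = -2$ ($K = -6 + 4 = -2$)
$W{\left(z,u \right)} = - \frac{67}{4}$ ($W{\left(z,u \right)} = -16 - \frac{3}{4} = - \frac{67}{4}$)
$o{\left(Y \right)} = - 2 Y$
$-3674269 + \left(183 + W{\left(-23,31 \right)}\right) o{\left(-27 \right)} = -3674269 + \left(183 - \frac{67}{4}\right) \left(\left(-2\right) \left(-27\right)\right) = -3674269 + \frac{665}{4} \cdot 54 = -3674269 + \frac{17955}{2} = - \frac{7330583}{2}$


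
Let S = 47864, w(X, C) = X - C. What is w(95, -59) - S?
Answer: -47710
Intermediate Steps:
w(95, -59) - S = (95 - 1*(-59)) - 1*47864 = (95 + 59) - 47864 = 154 - 47864 = -47710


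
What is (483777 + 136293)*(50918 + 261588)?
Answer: 193775595420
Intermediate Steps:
(483777 + 136293)*(50918 + 261588) = 620070*312506 = 193775595420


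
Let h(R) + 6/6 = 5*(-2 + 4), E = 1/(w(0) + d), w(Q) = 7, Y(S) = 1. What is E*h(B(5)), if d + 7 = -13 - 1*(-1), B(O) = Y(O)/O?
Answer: -¾ ≈ -0.75000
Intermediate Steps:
B(O) = 1/O
d = -19 (d = -7 + (-13 - 1*(-1)) = -7 + (-13 + 1) = -7 - 12 = -19)
E = -1/12 (E = 1/(7 - 19) = 1/(-12) = -1/12 ≈ -0.083333)
h(R) = 9 (h(R) = -1 + 5*(-2 + 4) = -1 + 5*2 = -1 + 10 = 9)
E*h(B(5)) = -1/12*9 = -¾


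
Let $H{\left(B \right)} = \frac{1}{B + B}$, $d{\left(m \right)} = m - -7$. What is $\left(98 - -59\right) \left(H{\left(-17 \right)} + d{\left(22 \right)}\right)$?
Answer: $\frac{154645}{34} \approx 4548.4$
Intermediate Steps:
$d{\left(m \right)} = 7 + m$ ($d{\left(m \right)} = m + 7 = 7 + m$)
$H{\left(B \right)} = \frac{1}{2 B}$
$\left(98 - -59\right) \left(H{\left(-17 \right)} + d{\left(22 \right)}\right) = \left(98 - -59\right) \left(\frac{1}{2 \left(-17\right)} + \left(7 + 22\right)\right) = \left(98 + 59\right) \left(\frac{1}{2} \left(- \frac{1}{17}\right) + 29\right) = 157 \left(- \frac{1}{34} + 29\right) = 157 \cdot \frac{985}{34} = \frac{154645}{34}$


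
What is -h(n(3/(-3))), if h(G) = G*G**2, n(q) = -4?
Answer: 64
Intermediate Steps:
h(G) = G**3
-h(n(3/(-3))) = -1*(-4)**3 = -1*(-64) = 64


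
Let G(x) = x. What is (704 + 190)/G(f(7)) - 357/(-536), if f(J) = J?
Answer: 481683/3752 ≈ 128.38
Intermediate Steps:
(704 + 190)/G(f(7)) - 357/(-536) = (704 + 190)/7 - 357/(-536) = 894*(⅐) - 357*(-1/536) = 894/7 + 357/536 = 481683/3752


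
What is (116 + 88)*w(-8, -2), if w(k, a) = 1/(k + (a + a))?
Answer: -17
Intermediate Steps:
w(k, a) = 1/(k + 2*a)
(116 + 88)*w(-8, -2) = (116 + 88)/(-8 + 2*(-2)) = 204/(-8 - 4) = 204/(-12) = 204*(-1/12) = -17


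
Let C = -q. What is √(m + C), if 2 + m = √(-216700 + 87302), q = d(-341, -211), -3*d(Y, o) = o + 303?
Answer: √(258 + 9*I*√129398)/3 ≈ 13.956 + 12.888*I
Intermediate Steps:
d(Y, o) = -101 - o/3 (d(Y, o) = -(o + 303)/3 = -(303 + o)/3 = -101 - o/3)
q = -92/3 (q = -101 - ⅓*(-211) = -101 + 211/3 = -92/3 ≈ -30.667)
C = 92/3 (C = -1*(-92/3) = 92/3 ≈ 30.667)
m = -2 + I*√129398 (m = -2 + √(-216700 + 87302) = -2 + √(-129398) = -2 + I*√129398 ≈ -2.0 + 359.72*I)
√(m + C) = √((-2 + I*√129398) + 92/3) = √(86/3 + I*√129398)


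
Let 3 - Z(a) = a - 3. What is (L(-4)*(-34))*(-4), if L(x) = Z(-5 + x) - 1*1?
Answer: 1904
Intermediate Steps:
Z(a) = 6 - a (Z(a) = 3 - (a - 3) = 3 - (-3 + a) = 3 + (3 - a) = 6 - a)
L(x) = 10 - x (L(x) = (6 - (-5 + x)) - 1*1 = (6 + (5 - x)) - 1 = (11 - x) - 1 = 10 - x)
(L(-4)*(-34))*(-4) = ((10 - 1*(-4))*(-34))*(-4) = ((10 + 4)*(-34))*(-4) = (14*(-34))*(-4) = -476*(-4) = 1904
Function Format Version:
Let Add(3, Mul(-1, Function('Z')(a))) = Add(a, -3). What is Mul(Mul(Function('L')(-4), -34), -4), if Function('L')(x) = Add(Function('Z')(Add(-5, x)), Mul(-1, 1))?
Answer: 1904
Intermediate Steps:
Function('Z')(a) = Add(6, Mul(-1, a)) (Function('Z')(a) = Add(3, Mul(-1, Add(a, -3))) = Add(3, Mul(-1, Add(-3, a))) = Add(3, Add(3, Mul(-1, a))) = Add(6, Mul(-1, a)))
Function('L')(x) = Add(10, Mul(-1, x)) (Function('L')(x) = Add(Add(6, Mul(-1, Add(-5, x))), Mul(-1, 1)) = Add(Add(6, Add(5, Mul(-1, x))), -1) = Add(Add(11, Mul(-1, x)), -1) = Add(10, Mul(-1, x)))
Mul(Mul(Function('L')(-4), -34), -4) = Mul(Mul(Add(10, Mul(-1, -4)), -34), -4) = Mul(Mul(Add(10, 4), -34), -4) = Mul(Mul(14, -34), -4) = Mul(-476, -4) = 1904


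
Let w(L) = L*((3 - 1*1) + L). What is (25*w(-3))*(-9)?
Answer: -675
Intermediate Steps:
w(L) = L*(2 + L) (w(L) = L*((3 - 1) + L) = L*(2 + L))
(25*w(-3))*(-9) = (25*(-3*(2 - 3)))*(-9) = (25*(-3*(-1)))*(-9) = (25*3)*(-9) = 75*(-9) = -675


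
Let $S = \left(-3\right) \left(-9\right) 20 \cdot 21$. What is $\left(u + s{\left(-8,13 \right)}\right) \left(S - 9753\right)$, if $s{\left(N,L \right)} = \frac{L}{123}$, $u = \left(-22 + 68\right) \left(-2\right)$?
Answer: $- \frac{5979287}{41} \approx -1.4584 \cdot 10^{5}$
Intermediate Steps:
$u = -92$ ($u = 46 \left(-2\right) = -92$)
$S = 11340$ ($S = 27 \cdot 20 \cdot 21 = 540 \cdot 21 = 11340$)
$s{\left(N,L \right)} = \frac{L}{123}$ ($s{\left(N,L \right)} = L \frac{1}{123} = \frac{L}{123}$)
$\left(u + s{\left(-8,13 \right)}\right) \left(S - 9753\right) = \left(-92 + \frac{1}{123} \cdot 13\right) \left(11340 - 9753\right) = \left(-92 + \frac{13}{123}\right) 1587 = \left(- \frac{11303}{123}\right) 1587 = - \frac{5979287}{41}$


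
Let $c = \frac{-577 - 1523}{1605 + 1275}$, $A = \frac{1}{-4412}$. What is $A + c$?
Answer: $- \frac{38617}{52944} \approx -0.72939$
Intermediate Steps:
$A = - \frac{1}{4412} \approx -0.00022665$
$c = - \frac{35}{48}$ ($c = - \frac{2100}{2880} = \left(-2100\right) \frac{1}{2880} = - \frac{35}{48} \approx -0.72917$)
$A + c = - \frac{1}{4412} - \frac{35}{48} = - \frac{38617}{52944}$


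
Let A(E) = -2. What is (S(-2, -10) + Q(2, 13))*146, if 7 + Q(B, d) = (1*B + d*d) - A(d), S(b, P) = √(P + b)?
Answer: 24236 + 292*I*√3 ≈ 24236.0 + 505.76*I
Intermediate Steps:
Q(B, d) = -5 + B + d² (Q(B, d) = -7 + ((1*B + d*d) - 1*(-2)) = -7 + ((B + d²) + 2) = -7 + (2 + B + d²) = -5 + B + d²)
(S(-2, -10) + Q(2, 13))*146 = (√(-10 - 2) + (-5 + 2 + 13²))*146 = (√(-12) + (-5 + 2 + 169))*146 = (2*I*√3 + 166)*146 = (166 + 2*I*√3)*146 = 24236 + 292*I*√3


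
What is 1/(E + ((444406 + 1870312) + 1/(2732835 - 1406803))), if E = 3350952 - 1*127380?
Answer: 1326032/7343949765281 ≈ 1.8056e-7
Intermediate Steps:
E = 3223572 (E = 3350952 - 127380 = 3223572)
1/(E + ((444406 + 1870312) + 1/(2732835 - 1406803))) = 1/(3223572 + ((444406 + 1870312) + 1/(2732835 - 1406803))) = 1/(3223572 + (2314718 + 1/1326032)) = 1/(3223572 + 3069390138977/1326032) = 1/(7343949765281/1326032) = 1326032/7343949765281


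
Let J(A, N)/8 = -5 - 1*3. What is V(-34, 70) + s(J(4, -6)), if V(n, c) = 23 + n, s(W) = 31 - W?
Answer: 84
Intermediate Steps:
J(A, N) = -64 (J(A, N) = 8*(-5 - 1*3) = 8*(-5 - 3) = 8*(-8) = -64)
V(-34, 70) + s(J(4, -6)) = (23 - 34) + (31 - 1*(-64)) = -11 + (31 + 64) = -11 + 95 = 84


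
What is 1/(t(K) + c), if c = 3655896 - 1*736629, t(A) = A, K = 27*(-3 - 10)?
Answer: 1/2918916 ≈ 3.4259e-7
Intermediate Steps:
K = -351 (K = 27*(-13) = -351)
c = 2919267 (c = 3655896 - 736629 = 2919267)
1/(t(K) + c) = 1/(-351 + 2919267) = 1/2918916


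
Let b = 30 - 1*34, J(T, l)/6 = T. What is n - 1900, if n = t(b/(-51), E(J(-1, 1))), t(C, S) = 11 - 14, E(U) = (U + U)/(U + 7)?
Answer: -1903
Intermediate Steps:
J(T, l) = 6*T
E(U) = 2*U/(7 + U) (E(U) = (2*U)/(7 + U) = 2*U/(7 + U))
b = -4 (b = 30 - 34 = -4)
t(C, S) = -3
n = -3
n - 1900 = -3 - 1900 = -1903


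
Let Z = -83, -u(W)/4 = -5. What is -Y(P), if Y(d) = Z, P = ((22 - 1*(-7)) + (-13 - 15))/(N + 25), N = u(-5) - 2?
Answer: 83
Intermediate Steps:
u(W) = 20 (u(W) = -4*(-5) = 20)
N = 18 (N = 20 - 2 = 18)
P = 1/43 (P = ((22 - 1*(-7)) + (-13 - 15))/(18 + 25) = ((22 + 7) - 28)/43 = (29 - 28)*(1/43) = 1*(1/43) = 1/43 ≈ 0.023256)
Y(d) = -83
-Y(P) = -1*(-83) = 83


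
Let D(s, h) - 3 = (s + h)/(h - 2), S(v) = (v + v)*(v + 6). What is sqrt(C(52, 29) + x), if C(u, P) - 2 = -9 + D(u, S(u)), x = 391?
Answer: sqrt(43544305)/335 ≈ 19.698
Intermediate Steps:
S(v) = 2*v*(6 + v) (S(v) = (2*v)*(6 + v) = 2*v*(6 + v))
D(s, h) = 3 + (h + s)/(-2 + h) (D(s, h) = 3 + (s + h)/(h - 2) = 3 + (h + s)/(-2 + h))
C(u, P) = -7 + (-6 + u + 8*u*(6 + u))/(-2 + 2*u*(6 + u)) (C(u, P) = 2 + (-9 + (-6 + u + 4*(2*u*(6 + u)))/(-2 + 2*u*(6 + u))) = 2 + (-9 + (-6 + u + 8*u*(6 + u))/(-2 + 2*u*(6 + u))) = -7 + (-6 + u + 8*u*(6 + u))/(-2 + 2*u*(6 + u)))
sqrt(C(52, 29) + x) = sqrt((8 + 52 - 6*52*(6 + 52))/(2*(-1 + 52*(6 + 52))) + 391) = sqrt((8 + 52 - 6*52*58)/(2*(-1 + 52*58)) + 391) = sqrt((8 + 52 - 18096)/(2*(-1 + 3016)) + 391) = sqrt((1/2)*(-18036)/3015 + 391) = sqrt((1/2)*(1/3015)*(-18036) + 391) = sqrt(-1002/335 + 391) = sqrt(129983/335) = sqrt(43544305)/335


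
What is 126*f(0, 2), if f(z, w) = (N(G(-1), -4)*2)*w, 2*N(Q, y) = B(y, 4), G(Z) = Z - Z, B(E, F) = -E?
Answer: 1008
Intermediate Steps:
G(Z) = 0
N(Q, y) = -y/2 (N(Q, y) = (-y)/2 = -y/2)
f(z, w) = 4*w (f(z, w) = (-½*(-4)*2)*w = (2*2)*w = 4*w)
126*f(0, 2) = 126*(4*2) = 126*8 = 1008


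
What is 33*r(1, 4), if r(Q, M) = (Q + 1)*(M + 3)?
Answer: 462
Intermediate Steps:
r(Q, M) = (1 + Q)*(3 + M)
33*r(1, 4) = 33*(3 + 4 + 3*1 + 4*1) = 33*(3 + 4 + 3 + 4) = 33*14 = 462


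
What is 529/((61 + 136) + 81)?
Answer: 529/278 ≈ 1.9029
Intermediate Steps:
529/((61 + 136) + 81) = 529/(197 + 81) = 529/278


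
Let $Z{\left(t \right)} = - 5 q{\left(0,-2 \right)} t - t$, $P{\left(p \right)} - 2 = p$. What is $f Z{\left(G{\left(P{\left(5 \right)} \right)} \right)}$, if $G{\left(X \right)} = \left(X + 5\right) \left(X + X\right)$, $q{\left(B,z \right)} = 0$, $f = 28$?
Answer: $-4704$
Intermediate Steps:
$P{\left(p \right)} = 2 + p$
$G{\left(X \right)} = 2 X \left(5 + X\right)$ ($G{\left(X \right)} = \left(5 + X\right) 2 X = 2 X \left(5 + X\right)$)
$Z{\left(t \right)} = - t$ ($Z{\left(t \right)} = \left(-5\right) 0 t - t = 0 t - t = 0 - t = - t$)
$f Z{\left(G{\left(P{\left(5 \right)} \right)} \right)} = 28 \left(- 2 \left(2 + 5\right) \left(5 + \left(2 + 5\right)\right)\right) = 28 \left(- 2 \cdot 7 \left(5 + 7\right)\right) = 28 \left(- 2 \cdot 7 \cdot 12\right) = 28 \left(\left(-1\right) 168\right) = 28 \left(-168\right) = -4704$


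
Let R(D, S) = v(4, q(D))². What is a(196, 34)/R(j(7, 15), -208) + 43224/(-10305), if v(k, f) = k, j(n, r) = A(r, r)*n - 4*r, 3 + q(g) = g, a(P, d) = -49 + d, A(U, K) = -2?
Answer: -282053/54960 ≈ -5.1320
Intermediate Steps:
q(g) = -3 + g
j(n, r) = -4*r - 2*n (j(n, r) = -2*n - 4*r = -4*r - 2*n)
R(D, S) = 16 (R(D, S) = 4² = 16)
a(196, 34)/R(j(7, 15), -208) + 43224/(-10305) = (-49 + 34)/16 + 43224/(-10305) = -15*1/16 + 43224*(-1/10305) = -15/16 - 14408/3435 = -282053/54960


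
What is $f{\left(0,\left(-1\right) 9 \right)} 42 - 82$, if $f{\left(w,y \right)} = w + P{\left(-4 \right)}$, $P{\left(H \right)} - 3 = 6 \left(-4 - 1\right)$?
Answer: $-1216$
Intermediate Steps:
$P{\left(H \right)} = -27$ ($P{\left(H \right)} = 3 + 6 \left(-4 - 1\right) = 3 + 6 \left(-5\right) = 3 - 30 = -27$)
$f{\left(w,y \right)} = -27 + w$ ($f{\left(w,y \right)} = w - 27 = -27 + w$)
$f{\left(0,\left(-1\right) 9 \right)} 42 - 82 = \left(-27 + 0\right) 42 - 82 = \left(-27\right) 42 - 82 = -1134 - 82 = -1216$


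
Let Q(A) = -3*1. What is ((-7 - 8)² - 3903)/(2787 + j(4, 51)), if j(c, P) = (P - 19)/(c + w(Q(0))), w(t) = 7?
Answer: -40458/30689 ≈ -1.3183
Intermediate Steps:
Q(A) = -3
j(c, P) = (-19 + P)/(7 + c) (j(c, P) = (P - 19)/(c + 7) = (-19 + P)/(7 + c))
((-7 - 8)² - 3903)/(2787 + j(4, 51)) = ((-7 - 8)² - 3903)/(2787 + (-19 + 51)/(7 + 4)) = ((-15)² - 3903)/(2787 + 32/11) = (225 - 3903)/(2787 + (1/11)*32) = -3678/(2787 + 32/11) = -3678/30689/11 = -3678*11/30689 = -40458/30689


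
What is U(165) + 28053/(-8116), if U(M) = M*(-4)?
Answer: -5384613/8116 ≈ -663.46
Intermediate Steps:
U(M) = -4*M
U(165) + 28053/(-8116) = -4*165 + 28053/(-8116) = -660 + 28053*(-1/8116) = -660 - 28053/8116 = -5384613/8116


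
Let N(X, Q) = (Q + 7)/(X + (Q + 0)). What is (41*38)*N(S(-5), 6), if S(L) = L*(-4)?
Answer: 779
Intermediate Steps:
S(L) = -4*L
N(X, Q) = (7 + Q)/(Q + X) (N(X, Q) = (7 + Q)/(X + Q) = (7 + Q)/(Q + X))
(41*38)*N(S(-5), 6) = (41*38)*((7 + 6)/(6 - 4*(-5))) = 1558*(13/(6 + 20)) = 1558*(13/26) = 1558*((1/26)*13) = 1558*(1/2) = 779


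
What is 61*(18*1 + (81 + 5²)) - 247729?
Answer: -240165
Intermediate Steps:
61*(18*1 + (81 + 5²)) - 247729 = 61*(18 + (81 + 25)) - 247729 = 61*(18 + 106) - 247729 = 61*124 - 247729 = 7564 - 247729 = -240165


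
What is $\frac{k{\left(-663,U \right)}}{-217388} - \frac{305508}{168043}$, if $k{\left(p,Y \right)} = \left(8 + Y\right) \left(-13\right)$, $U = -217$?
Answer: $- \frac{66870345935}{36530531684} \approx -1.8305$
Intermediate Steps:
$k{\left(p,Y \right)} = -104 - 13 Y$
$\frac{k{\left(-663,U \right)}}{-217388} - \frac{305508}{168043} = \frac{-104 - -2821}{-217388} - \frac{305508}{168043} = \left(-104 + 2821\right) \left(- \frac{1}{217388}\right) - \frac{305508}{168043} = 2717 \left(- \frac{1}{217388}\right) - \frac{305508}{168043} = - \frac{2717}{217388} - \frac{305508}{168043} = - \frac{66870345935}{36530531684}$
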